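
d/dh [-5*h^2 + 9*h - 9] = 9 - 10*h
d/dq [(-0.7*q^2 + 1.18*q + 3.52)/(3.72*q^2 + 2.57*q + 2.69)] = (-6.1886*q^2 - 29.9548*q - 5.8722)/(13.8384*q^4 + 19.1208*q^3 + 26.6185*q^2 + 13.8266*q + 7.2361)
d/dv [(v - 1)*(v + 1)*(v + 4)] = 3*v^2 + 8*v - 1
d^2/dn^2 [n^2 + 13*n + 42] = 2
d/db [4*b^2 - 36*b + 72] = 8*b - 36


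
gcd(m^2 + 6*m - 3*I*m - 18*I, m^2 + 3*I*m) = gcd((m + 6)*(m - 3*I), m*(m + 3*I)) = 1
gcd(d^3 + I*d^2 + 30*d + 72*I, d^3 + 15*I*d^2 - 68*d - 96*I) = d^2 + 7*I*d - 12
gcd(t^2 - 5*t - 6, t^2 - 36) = t - 6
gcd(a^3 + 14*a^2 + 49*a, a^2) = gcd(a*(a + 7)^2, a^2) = a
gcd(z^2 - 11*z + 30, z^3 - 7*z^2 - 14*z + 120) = z^2 - 11*z + 30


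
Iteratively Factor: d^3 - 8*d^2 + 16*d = (d)*(d^2 - 8*d + 16) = d*(d - 4)*(d - 4)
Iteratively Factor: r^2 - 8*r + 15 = (r - 3)*(r - 5)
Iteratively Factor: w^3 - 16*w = (w - 4)*(w^2 + 4*w) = (w - 4)*(w + 4)*(w)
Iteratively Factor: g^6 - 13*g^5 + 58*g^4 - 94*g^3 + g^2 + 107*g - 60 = (g - 1)*(g^5 - 12*g^4 + 46*g^3 - 48*g^2 - 47*g + 60) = (g - 5)*(g - 1)*(g^4 - 7*g^3 + 11*g^2 + 7*g - 12) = (g - 5)*(g - 4)*(g - 1)*(g^3 - 3*g^2 - g + 3) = (g - 5)*(g - 4)*(g - 1)*(g + 1)*(g^2 - 4*g + 3) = (g - 5)*(g - 4)*(g - 3)*(g - 1)*(g + 1)*(g - 1)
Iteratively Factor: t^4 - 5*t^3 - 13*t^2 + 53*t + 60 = (t - 4)*(t^3 - t^2 - 17*t - 15) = (t - 4)*(t + 1)*(t^2 - 2*t - 15) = (t - 5)*(t - 4)*(t + 1)*(t + 3)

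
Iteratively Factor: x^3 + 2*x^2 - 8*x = (x - 2)*(x^2 + 4*x) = (x - 2)*(x + 4)*(x)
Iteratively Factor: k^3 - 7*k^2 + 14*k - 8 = (k - 4)*(k^2 - 3*k + 2) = (k - 4)*(k - 1)*(k - 2)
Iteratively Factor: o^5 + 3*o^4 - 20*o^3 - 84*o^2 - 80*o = (o)*(o^4 + 3*o^3 - 20*o^2 - 84*o - 80) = o*(o - 5)*(o^3 + 8*o^2 + 20*o + 16) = o*(o - 5)*(o + 2)*(o^2 + 6*o + 8) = o*(o - 5)*(o + 2)^2*(o + 4)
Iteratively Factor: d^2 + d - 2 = (d + 2)*(d - 1)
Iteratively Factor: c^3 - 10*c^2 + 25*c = (c)*(c^2 - 10*c + 25) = c*(c - 5)*(c - 5)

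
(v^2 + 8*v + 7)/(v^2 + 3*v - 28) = (v + 1)/(v - 4)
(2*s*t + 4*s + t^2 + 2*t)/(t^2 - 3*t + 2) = (2*s*t + 4*s + t^2 + 2*t)/(t^2 - 3*t + 2)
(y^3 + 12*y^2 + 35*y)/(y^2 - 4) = y*(y^2 + 12*y + 35)/(y^2 - 4)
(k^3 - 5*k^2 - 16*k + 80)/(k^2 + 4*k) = k - 9 + 20/k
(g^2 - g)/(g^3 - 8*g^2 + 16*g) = (g - 1)/(g^2 - 8*g + 16)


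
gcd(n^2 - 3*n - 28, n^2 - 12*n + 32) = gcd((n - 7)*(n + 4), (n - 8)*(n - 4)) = 1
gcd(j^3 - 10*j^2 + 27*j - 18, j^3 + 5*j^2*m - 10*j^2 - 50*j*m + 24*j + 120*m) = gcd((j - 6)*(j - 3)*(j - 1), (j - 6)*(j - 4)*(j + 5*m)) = j - 6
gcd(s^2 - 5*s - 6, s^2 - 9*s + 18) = s - 6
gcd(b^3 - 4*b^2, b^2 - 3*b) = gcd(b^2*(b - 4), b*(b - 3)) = b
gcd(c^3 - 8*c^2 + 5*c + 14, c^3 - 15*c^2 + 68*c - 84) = c^2 - 9*c + 14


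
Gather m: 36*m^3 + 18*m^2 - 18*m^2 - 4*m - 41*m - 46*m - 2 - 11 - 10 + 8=36*m^3 - 91*m - 15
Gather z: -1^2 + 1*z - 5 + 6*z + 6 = 7*z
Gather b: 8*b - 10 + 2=8*b - 8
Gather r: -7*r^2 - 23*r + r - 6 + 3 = -7*r^2 - 22*r - 3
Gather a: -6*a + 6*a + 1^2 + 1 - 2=0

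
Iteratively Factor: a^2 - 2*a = (a - 2)*(a)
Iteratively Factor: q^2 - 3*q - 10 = (q + 2)*(q - 5)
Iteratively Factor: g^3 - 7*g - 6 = (g + 1)*(g^2 - g - 6) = (g - 3)*(g + 1)*(g + 2)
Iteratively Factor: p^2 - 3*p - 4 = (p + 1)*(p - 4)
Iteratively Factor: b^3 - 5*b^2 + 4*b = (b)*(b^2 - 5*b + 4) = b*(b - 1)*(b - 4)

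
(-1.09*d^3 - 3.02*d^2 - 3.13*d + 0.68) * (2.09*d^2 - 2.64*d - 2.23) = -2.2781*d^5 - 3.4342*d^4 + 3.8618*d^3 + 16.419*d^2 + 5.1847*d - 1.5164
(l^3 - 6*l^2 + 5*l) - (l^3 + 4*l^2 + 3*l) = -10*l^2 + 2*l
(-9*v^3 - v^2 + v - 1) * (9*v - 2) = -81*v^4 + 9*v^3 + 11*v^2 - 11*v + 2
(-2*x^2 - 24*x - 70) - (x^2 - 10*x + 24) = -3*x^2 - 14*x - 94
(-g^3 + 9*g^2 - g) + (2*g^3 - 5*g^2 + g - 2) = g^3 + 4*g^2 - 2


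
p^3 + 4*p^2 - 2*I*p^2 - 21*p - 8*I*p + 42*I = (p - 3)*(p + 7)*(p - 2*I)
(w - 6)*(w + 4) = w^2 - 2*w - 24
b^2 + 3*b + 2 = (b + 1)*(b + 2)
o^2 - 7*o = o*(o - 7)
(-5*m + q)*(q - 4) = -5*m*q + 20*m + q^2 - 4*q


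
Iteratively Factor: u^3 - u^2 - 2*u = (u)*(u^2 - u - 2) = u*(u - 2)*(u + 1)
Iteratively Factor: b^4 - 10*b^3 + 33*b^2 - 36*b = (b)*(b^3 - 10*b^2 + 33*b - 36) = b*(b - 4)*(b^2 - 6*b + 9) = b*(b - 4)*(b - 3)*(b - 3)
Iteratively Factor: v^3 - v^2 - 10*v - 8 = (v - 4)*(v^2 + 3*v + 2) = (v - 4)*(v + 2)*(v + 1)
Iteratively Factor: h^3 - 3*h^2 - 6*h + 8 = (h - 4)*(h^2 + h - 2) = (h - 4)*(h - 1)*(h + 2)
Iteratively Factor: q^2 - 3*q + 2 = (q - 2)*(q - 1)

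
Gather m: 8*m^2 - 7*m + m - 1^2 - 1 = 8*m^2 - 6*m - 2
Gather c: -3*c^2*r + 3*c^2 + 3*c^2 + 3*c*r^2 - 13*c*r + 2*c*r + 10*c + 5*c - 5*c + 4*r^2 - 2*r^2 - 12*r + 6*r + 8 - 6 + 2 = c^2*(6 - 3*r) + c*(3*r^2 - 11*r + 10) + 2*r^2 - 6*r + 4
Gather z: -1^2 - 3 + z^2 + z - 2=z^2 + z - 6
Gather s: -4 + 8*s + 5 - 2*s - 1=6*s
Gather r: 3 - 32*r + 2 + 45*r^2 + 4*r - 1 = 45*r^2 - 28*r + 4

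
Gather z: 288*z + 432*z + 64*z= 784*z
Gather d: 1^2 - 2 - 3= -4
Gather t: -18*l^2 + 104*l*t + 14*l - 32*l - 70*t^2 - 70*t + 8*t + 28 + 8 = -18*l^2 - 18*l - 70*t^2 + t*(104*l - 62) + 36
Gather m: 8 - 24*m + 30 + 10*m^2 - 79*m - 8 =10*m^2 - 103*m + 30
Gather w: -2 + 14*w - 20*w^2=-20*w^2 + 14*w - 2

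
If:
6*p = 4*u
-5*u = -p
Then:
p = 0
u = 0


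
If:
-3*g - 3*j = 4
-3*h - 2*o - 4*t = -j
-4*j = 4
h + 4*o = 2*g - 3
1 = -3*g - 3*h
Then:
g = -1/3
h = 0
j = -1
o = -11/12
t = 5/24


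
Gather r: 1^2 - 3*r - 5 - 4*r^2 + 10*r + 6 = -4*r^2 + 7*r + 2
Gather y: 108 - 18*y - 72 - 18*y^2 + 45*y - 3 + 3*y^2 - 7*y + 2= -15*y^2 + 20*y + 35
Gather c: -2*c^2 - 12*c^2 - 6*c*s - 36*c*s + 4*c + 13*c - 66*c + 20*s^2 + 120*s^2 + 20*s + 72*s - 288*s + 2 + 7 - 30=-14*c^2 + c*(-42*s - 49) + 140*s^2 - 196*s - 21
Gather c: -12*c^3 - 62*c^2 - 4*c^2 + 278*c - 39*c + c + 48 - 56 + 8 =-12*c^3 - 66*c^2 + 240*c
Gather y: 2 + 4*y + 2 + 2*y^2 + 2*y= 2*y^2 + 6*y + 4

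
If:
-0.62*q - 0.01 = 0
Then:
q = -0.02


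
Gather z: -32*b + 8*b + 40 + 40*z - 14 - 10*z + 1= -24*b + 30*z + 27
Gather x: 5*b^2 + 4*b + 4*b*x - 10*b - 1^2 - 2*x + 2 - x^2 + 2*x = 5*b^2 + 4*b*x - 6*b - x^2 + 1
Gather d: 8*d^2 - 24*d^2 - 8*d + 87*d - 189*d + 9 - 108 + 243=-16*d^2 - 110*d + 144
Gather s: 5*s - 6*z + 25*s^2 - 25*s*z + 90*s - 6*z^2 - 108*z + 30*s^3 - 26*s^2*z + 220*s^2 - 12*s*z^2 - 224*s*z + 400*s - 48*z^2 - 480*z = 30*s^3 + s^2*(245 - 26*z) + s*(-12*z^2 - 249*z + 495) - 54*z^2 - 594*z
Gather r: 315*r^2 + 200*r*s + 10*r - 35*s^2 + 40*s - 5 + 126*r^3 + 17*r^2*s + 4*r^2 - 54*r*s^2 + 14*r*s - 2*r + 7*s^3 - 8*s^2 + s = 126*r^3 + r^2*(17*s + 319) + r*(-54*s^2 + 214*s + 8) + 7*s^3 - 43*s^2 + 41*s - 5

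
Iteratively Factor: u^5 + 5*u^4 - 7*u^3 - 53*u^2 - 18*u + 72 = (u - 3)*(u^4 + 8*u^3 + 17*u^2 - 2*u - 24) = (u - 3)*(u + 3)*(u^3 + 5*u^2 + 2*u - 8) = (u - 3)*(u + 2)*(u + 3)*(u^2 + 3*u - 4) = (u - 3)*(u - 1)*(u + 2)*(u + 3)*(u + 4)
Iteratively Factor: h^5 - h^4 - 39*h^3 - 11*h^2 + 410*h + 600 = (h - 5)*(h^4 + 4*h^3 - 19*h^2 - 106*h - 120) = (h - 5)*(h + 2)*(h^3 + 2*h^2 - 23*h - 60) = (h - 5)*(h + 2)*(h + 4)*(h^2 - 2*h - 15) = (h - 5)^2*(h + 2)*(h + 4)*(h + 3)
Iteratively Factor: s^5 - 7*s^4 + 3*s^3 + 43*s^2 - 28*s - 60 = (s - 5)*(s^4 - 2*s^3 - 7*s^2 + 8*s + 12) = (s - 5)*(s + 2)*(s^3 - 4*s^2 + s + 6) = (s - 5)*(s + 1)*(s + 2)*(s^2 - 5*s + 6) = (s - 5)*(s - 2)*(s + 1)*(s + 2)*(s - 3)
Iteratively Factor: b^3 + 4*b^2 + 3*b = (b + 1)*(b^2 + 3*b) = b*(b + 1)*(b + 3)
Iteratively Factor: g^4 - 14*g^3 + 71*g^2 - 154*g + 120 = (g - 5)*(g^3 - 9*g^2 + 26*g - 24) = (g - 5)*(g - 3)*(g^2 - 6*g + 8) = (g - 5)*(g - 3)*(g - 2)*(g - 4)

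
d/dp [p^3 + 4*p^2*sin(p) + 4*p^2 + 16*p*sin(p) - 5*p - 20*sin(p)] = 4*p^2*cos(p) + 3*p^2 + 8*p*sin(p) + 16*p*cos(p) + 8*p + 16*sin(p) - 20*cos(p) - 5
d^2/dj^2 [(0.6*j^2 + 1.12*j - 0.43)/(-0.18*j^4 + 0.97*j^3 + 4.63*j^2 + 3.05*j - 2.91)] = (-0.11664*j^8 + 0.193104*j^7 + 1.278312*j^6 - 6.92754*j^5 - 17.271624*j^4 - 6.46888799999999*j^3 - 26.203644*j^2 - 46.82454*j - 10.455652)/(0.005832*j^12 - 0.094284*j^11 + 0.0580499999999999*j^10 + 3.641255*j^9 + 1.984857*j^8 - 58.78791*j^7 - 182.753734*j^6 - 154.388844*j^5 + 114.160596*j^4 + 193.546594*j^3 - 36.411084*j^2 - 77.483115*j + 24.642171)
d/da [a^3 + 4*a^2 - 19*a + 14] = 3*a^2 + 8*a - 19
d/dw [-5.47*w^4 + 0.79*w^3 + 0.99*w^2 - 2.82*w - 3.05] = -21.88*w^3 + 2.37*w^2 + 1.98*w - 2.82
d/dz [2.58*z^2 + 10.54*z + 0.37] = 5.16*z + 10.54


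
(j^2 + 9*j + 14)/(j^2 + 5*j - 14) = (j + 2)/(j - 2)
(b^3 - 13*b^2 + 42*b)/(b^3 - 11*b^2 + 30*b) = (b - 7)/(b - 5)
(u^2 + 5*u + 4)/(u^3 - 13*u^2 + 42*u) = (u^2 + 5*u + 4)/(u*(u^2 - 13*u + 42))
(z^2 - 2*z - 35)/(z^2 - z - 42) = (z + 5)/(z + 6)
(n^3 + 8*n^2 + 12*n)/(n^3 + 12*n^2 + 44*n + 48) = n/(n + 4)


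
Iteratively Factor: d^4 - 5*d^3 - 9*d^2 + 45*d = (d + 3)*(d^3 - 8*d^2 + 15*d) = (d - 3)*(d + 3)*(d^2 - 5*d) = d*(d - 3)*(d + 3)*(d - 5)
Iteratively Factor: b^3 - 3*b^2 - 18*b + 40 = (b - 2)*(b^2 - b - 20) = (b - 2)*(b + 4)*(b - 5)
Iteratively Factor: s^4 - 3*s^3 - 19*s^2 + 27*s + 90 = (s + 3)*(s^3 - 6*s^2 - s + 30) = (s + 2)*(s + 3)*(s^2 - 8*s + 15) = (s - 3)*(s + 2)*(s + 3)*(s - 5)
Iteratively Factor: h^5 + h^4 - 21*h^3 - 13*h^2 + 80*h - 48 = (h + 3)*(h^4 - 2*h^3 - 15*h^2 + 32*h - 16) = (h - 4)*(h + 3)*(h^3 + 2*h^2 - 7*h + 4) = (h - 4)*(h - 1)*(h + 3)*(h^2 + 3*h - 4) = (h - 4)*(h - 1)^2*(h + 3)*(h + 4)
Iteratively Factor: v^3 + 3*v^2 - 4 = (v - 1)*(v^2 + 4*v + 4) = (v - 1)*(v + 2)*(v + 2)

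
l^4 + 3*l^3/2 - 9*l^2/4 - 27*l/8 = l*(l - 3/2)*(l + 3/2)^2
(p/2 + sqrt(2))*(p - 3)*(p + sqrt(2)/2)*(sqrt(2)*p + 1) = sqrt(2)*p^4/2 - 3*sqrt(2)*p^3/2 + 3*p^3 - 9*p^2 + 9*sqrt(2)*p^2/4 - 27*sqrt(2)*p/4 + p - 3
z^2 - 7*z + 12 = (z - 4)*(z - 3)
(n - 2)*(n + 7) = n^2 + 5*n - 14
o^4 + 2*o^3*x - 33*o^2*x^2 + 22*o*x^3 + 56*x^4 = (o - 4*x)*(o - 2*x)*(o + x)*(o + 7*x)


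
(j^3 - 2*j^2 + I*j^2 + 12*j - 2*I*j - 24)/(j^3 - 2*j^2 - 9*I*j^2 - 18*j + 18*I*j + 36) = (j + 4*I)/(j - 6*I)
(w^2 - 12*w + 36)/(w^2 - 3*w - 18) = (w - 6)/(w + 3)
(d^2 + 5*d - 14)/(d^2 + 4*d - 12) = (d + 7)/(d + 6)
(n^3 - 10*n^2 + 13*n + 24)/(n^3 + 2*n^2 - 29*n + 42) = (n^2 - 7*n - 8)/(n^2 + 5*n - 14)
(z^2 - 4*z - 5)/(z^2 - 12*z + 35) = (z + 1)/(z - 7)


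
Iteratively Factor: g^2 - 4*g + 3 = (g - 3)*(g - 1)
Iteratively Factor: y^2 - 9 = (y + 3)*(y - 3)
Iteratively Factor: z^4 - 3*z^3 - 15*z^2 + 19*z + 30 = (z + 3)*(z^3 - 6*z^2 + 3*z + 10) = (z - 5)*(z + 3)*(z^2 - z - 2) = (z - 5)*(z - 2)*(z + 3)*(z + 1)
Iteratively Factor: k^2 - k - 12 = (k + 3)*(k - 4)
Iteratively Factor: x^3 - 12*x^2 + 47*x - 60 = (x - 3)*(x^2 - 9*x + 20) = (x - 4)*(x - 3)*(x - 5)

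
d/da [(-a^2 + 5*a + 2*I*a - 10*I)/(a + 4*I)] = (-a^2 - 8*I*a - 8 + 30*I)/(a^2 + 8*I*a - 16)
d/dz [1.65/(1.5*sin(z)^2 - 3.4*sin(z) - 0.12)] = (5.61 - 4.95*sin(z))*cos(z)/(-1.5*sin(z)^2 + 3.4*sin(z) + 0.12)^2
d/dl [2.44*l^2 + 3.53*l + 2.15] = 4.88*l + 3.53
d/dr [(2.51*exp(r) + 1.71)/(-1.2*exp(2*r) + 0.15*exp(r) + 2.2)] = (3.012*exp(2*r) + 4.104*exp(r) + 5.2655)*exp(r)/(1.44*exp(4*r) - 0.36*exp(3*r) - 5.2575*exp(2*r) + 0.66*exp(r) + 4.84)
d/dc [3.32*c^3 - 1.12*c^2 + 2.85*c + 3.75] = 9.96*c^2 - 2.24*c + 2.85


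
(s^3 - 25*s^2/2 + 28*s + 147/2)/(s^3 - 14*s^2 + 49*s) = (s + 3/2)/s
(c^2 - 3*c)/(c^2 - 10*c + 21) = c/(c - 7)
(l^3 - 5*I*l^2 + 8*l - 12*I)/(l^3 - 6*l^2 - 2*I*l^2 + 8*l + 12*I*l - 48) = (l^2 - 7*I*l - 6)/(l^2 + l*(-6 - 4*I) + 24*I)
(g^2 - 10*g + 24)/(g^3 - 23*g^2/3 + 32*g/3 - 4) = 3*(g - 4)/(3*g^2 - 5*g + 2)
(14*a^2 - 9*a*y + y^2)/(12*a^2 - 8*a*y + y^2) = (-7*a + y)/(-6*a + y)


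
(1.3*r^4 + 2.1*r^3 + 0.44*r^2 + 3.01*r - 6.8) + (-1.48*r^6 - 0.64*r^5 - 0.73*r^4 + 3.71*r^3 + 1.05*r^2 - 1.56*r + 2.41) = -1.48*r^6 - 0.64*r^5 + 0.57*r^4 + 5.81*r^3 + 1.49*r^2 + 1.45*r - 4.39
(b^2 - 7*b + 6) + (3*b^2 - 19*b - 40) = 4*b^2 - 26*b - 34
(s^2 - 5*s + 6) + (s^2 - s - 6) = 2*s^2 - 6*s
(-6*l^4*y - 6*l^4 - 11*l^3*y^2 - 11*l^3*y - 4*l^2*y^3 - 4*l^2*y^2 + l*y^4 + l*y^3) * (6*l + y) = -36*l^5*y - 36*l^5 - 72*l^4*y^2 - 72*l^4*y - 35*l^3*y^3 - 35*l^3*y^2 + 2*l^2*y^4 + 2*l^2*y^3 + l*y^5 + l*y^4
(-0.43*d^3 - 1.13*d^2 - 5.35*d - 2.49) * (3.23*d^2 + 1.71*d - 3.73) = -1.3889*d^5 - 4.3852*d^4 - 17.6089*d^3 - 12.9763*d^2 + 15.6976*d + 9.2877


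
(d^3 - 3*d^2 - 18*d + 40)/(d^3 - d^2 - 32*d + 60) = (d + 4)/(d + 6)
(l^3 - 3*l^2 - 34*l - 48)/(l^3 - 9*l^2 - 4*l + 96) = (l + 2)/(l - 4)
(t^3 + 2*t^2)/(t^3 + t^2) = (t + 2)/(t + 1)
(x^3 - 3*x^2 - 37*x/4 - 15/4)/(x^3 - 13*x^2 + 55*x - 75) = (x^2 + 2*x + 3/4)/(x^2 - 8*x + 15)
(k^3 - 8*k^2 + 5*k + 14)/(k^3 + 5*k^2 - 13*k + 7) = (k^3 - 8*k^2 + 5*k + 14)/(k^3 + 5*k^2 - 13*k + 7)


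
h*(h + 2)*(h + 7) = h^3 + 9*h^2 + 14*h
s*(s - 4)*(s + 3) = s^3 - s^2 - 12*s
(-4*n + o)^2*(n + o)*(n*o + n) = 16*n^4*o + 16*n^4 + 8*n^3*o^2 + 8*n^3*o - 7*n^2*o^3 - 7*n^2*o^2 + n*o^4 + n*o^3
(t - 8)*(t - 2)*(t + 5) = t^3 - 5*t^2 - 34*t + 80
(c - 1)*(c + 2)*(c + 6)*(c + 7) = c^4 + 14*c^3 + 53*c^2 + 16*c - 84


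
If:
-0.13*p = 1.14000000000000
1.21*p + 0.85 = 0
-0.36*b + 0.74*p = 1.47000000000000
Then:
No Solution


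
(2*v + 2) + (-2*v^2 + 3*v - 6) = -2*v^2 + 5*v - 4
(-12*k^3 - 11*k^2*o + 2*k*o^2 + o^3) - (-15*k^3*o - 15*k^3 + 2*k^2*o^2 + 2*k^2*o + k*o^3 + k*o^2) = 15*k^3*o + 3*k^3 - 2*k^2*o^2 - 13*k^2*o - k*o^3 + k*o^2 + o^3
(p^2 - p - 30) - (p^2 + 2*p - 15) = -3*p - 15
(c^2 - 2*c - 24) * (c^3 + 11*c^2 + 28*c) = c^5 + 9*c^4 - 18*c^3 - 320*c^2 - 672*c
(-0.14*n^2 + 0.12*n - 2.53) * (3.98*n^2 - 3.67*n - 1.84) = -0.5572*n^4 + 0.9914*n^3 - 10.2522*n^2 + 9.0643*n + 4.6552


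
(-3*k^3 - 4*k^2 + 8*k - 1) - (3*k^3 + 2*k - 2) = -6*k^3 - 4*k^2 + 6*k + 1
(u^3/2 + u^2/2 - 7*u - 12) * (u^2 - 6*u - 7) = u^5/2 - 5*u^4/2 - 27*u^3/2 + 53*u^2/2 + 121*u + 84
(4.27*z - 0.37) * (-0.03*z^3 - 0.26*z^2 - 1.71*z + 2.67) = -0.1281*z^4 - 1.0991*z^3 - 7.2055*z^2 + 12.0336*z - 0.9879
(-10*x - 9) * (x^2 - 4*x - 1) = -10*x^3 + 31*x^2 + 46*x + 9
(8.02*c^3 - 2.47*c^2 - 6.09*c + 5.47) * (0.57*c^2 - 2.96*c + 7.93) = 4.5714*c^5 - 25.1471*c^4 + 67.4385*c^3 + 1.5572*c^2 - 64.4849*c + 43.3771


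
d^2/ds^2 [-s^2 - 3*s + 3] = -2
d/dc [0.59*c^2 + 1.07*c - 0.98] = 1.18*c + 1.07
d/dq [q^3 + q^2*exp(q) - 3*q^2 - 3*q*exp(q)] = q^2*exp(q) + 3*q^2 - q*exp(q) - 6*q - 3*exp(q)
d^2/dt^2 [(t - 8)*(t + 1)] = 2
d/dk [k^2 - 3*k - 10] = 2*k - 3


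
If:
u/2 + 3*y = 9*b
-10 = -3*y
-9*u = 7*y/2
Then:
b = 505/486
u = -35/27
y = 10/3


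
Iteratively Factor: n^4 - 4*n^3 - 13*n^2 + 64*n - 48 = (n + 4)*(n^3 - 8*n^2 + 19*n - 12) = (n - 4)*(n + 4)*(n^2 - 4*n + 3) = (n - 4)*(n - 3)*(n + 4)*(n - 1)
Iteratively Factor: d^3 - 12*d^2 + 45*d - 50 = (d - 2)*(d^2 - 10*d + 25) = (d - 5)*(d - 2)*(d - 5)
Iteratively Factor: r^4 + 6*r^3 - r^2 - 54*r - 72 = (r - 3)*(r^3 + 9*r^2 + 26*r + 24) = (r - 3)*(r + 3)*(r^2 + 6*r + 8) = (r - 3)*(r + 3)*(r + 4)*(r + 2)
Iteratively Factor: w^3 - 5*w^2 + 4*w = (w - 4)*(w^2 - w) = w*(w - 4)*(w - 1)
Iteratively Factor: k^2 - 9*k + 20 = (k - 4)*(k - 5)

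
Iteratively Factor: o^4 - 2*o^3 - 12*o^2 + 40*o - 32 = (o + 4)*(o^3 - 6*o^2 + 12*o - 8) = (o - 2)*(o + 4)*(o^2 - 4*o + 4) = (o - 2)^2*(o + 4)*(o - 2)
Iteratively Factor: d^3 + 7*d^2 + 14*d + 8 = (d + 1)*(d^2 + 6*d + 8) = (d + 1)*(d + 2)*(d + 4)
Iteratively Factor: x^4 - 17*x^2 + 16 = (x + 4)*(x^3 - 4*x^2 - x + 4) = (x - 4)*(x + 4)*(x^2 - 1) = (x - 4)*(x - 1)*(x + 4)*(x + 1)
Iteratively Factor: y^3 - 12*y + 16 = (y + 4)*(y^2 - 4*y + 4) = (y - 2)*(y + 4)*(y - 2)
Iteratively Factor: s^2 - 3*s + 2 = (s - 2)*(s - 1)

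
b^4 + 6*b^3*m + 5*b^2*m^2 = b^2*(b + m)*(b + 5*m)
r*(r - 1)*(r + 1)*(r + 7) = r^4 + 7*r^3 - r^2 - 7*r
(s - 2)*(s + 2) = s^2 - 4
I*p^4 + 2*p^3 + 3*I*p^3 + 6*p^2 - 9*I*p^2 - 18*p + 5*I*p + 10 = (p - 1)*(p + 5)*(p - 2*I)*(I*p - I)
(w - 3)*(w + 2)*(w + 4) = w^3 + 3*w^2 - 10*w - 24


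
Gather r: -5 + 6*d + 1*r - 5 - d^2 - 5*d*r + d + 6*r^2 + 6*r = -d^2 + 7*d + 6*r^2 + r*(7 - 5*d) - 10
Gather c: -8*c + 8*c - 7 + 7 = 0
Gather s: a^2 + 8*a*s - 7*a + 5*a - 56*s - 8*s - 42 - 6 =a^2 - 2*a + s*(8*a - 64) - 48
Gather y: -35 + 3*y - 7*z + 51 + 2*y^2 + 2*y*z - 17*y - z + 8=2*y^2 + y*(2*z - 14) - 8*z + 24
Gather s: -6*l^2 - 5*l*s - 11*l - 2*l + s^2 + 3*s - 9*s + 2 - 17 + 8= -6*l^2 - 13*l + s^2 + s*(-5*l - 6) - 7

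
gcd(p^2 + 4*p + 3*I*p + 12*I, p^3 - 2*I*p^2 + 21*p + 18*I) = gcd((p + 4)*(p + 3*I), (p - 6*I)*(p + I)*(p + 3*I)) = p + 3*I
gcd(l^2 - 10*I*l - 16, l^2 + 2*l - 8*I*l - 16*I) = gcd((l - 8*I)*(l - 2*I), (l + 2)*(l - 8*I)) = l - 8*I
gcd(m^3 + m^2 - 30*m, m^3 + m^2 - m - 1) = 1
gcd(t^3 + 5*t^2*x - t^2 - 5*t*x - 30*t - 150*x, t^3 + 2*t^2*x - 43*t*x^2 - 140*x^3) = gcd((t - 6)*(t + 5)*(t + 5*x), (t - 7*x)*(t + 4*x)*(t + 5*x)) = t + 5*x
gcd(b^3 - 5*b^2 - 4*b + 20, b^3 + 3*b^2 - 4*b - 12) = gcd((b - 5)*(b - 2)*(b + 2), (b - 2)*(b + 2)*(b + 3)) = b^2 - 4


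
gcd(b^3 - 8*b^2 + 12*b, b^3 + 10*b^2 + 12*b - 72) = b - 2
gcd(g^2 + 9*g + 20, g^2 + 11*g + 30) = g + 5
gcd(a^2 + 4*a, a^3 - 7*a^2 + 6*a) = a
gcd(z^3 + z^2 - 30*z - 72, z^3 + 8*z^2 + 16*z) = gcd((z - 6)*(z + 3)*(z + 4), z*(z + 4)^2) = z + 4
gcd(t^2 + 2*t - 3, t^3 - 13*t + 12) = t - 1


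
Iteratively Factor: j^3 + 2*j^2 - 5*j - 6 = (j + 3)*(j^2 - j - 2) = (j + 1)*(j + 3)*(j - 2)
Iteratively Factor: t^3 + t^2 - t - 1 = (t - 1)*(t^2 + 2*t + 1) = (t - 1)*(t + 1)*(t + 1)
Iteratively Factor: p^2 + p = (p)*(p + 1)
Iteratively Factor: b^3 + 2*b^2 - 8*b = (b + 4)*(b^2 - 2*b) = b*(b + 4)*(b - 2)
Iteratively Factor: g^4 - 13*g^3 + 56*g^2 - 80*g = (g - 5)*(g^3 - 8*g^2 + 16*g) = (g - 5)*(g - 4)*(g^2 - 4*g) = g*(g - 5)*(g - 4)*(g - 4)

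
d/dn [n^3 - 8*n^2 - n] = 3*n^2 - 16*n - 1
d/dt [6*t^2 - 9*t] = 12*t - 9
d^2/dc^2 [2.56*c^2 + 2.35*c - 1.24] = 5.12000000000000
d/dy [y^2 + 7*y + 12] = 2*y + 7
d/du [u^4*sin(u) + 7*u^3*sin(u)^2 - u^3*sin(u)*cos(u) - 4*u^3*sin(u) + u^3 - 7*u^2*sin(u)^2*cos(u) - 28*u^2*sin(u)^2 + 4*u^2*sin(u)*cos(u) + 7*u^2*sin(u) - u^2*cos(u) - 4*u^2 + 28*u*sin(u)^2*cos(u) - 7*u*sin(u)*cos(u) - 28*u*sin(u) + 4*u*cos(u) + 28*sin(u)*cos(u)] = u^4*cos(u) + 7*u^3*sin(2*u) - u^3*cos(2*u) - 4*sqrt(2)*u^3*cos(u + pi/4) - 37*u^2*sin(u)/4 - 59*u^2*sin(2*u)/2 - 21*u^2*sin(3*u)/4 + 7*u^2*cos(u) - 13*u^2*cos(2*u)/2 + 27*u^2/2 + 3*u*sin(u) + 4*u*sin(2*u) + 21*u*sin(3*u) - 67*u*cos(u)/2 + 21*u*cos(2*u) + 7*u*cos(3*u)/2 - 36*u - 28*sin(u) - 7*sin(2*u)/2 + 11*cos(u) + 28*cos(2*u) - 7*cos(3*u)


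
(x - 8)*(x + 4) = x^2 - 4*x - 32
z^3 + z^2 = z^2*(z + 1)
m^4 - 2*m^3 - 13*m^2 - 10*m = m*(m - 5)*(m + 1)*(m + 2)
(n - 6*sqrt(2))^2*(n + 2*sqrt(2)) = n^3 - 10*sqrt(2)*n^2 + 24*n + 144*sqrt(2)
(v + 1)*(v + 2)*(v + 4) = v^3 + 7*v^2 + 14*v + 8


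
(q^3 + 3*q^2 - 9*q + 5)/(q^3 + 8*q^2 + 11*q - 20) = (q - 1)/(q + 4)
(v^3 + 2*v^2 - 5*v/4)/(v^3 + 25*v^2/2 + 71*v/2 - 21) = v*(2*v + 5)/(2*(v^2 + 13*v + 42))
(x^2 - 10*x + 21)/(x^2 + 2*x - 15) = (x - 7)/(x + 5)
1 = 1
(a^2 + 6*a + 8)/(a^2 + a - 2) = (a + 4)/(a - 1)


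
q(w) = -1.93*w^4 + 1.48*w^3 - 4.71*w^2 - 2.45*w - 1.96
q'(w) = -7.72*w^3 + 4.44*w^2 - 9.42*w - 2.45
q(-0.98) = -7.26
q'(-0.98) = 18.31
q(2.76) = -125.48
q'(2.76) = -156.94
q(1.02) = -9.88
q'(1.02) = -15.63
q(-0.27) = -1.68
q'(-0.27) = 0.57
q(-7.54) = -7123.64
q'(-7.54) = 3630.26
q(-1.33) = -16.55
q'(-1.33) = 36.09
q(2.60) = -102.35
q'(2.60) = -132.61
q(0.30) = -3.09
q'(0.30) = -5.08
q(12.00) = -38172.64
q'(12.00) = -12816.29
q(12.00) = -38172.64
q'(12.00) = -12816.29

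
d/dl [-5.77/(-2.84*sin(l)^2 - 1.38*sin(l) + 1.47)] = -(32.7736*sin(l) + 7.9626)*cos(l)/(2.84*sin(l)^2 + 1.38*sin(l) - 1.47)^2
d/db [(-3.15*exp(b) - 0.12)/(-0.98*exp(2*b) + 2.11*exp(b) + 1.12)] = (-(1.96*exp(b) - 2.11)*(3.15*exp(b) + 0.12) + 3.087*exp(2*b) - 6.6465*exp(b) - 3.528)*exp(b)/(-0.98*exp(2*b) + 2.11*exp(b) + 1.12)^2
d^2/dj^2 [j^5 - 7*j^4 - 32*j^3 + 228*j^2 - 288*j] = 20*j^3 - 84*j^2 - 192*j + 456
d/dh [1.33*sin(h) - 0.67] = 1.33*cos(h)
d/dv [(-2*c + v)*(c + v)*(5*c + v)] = -7*c^2 + 8*c*v + 3*v^2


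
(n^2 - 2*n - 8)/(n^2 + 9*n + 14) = (n - 4)/(n + 7)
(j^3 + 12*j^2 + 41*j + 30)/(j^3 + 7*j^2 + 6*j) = (j + 5)/j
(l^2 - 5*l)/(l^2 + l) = (l - 5)/(l + 1)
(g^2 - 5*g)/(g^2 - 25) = g/(g + 5)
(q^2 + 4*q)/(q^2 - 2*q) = (q + 4)/(q - 2)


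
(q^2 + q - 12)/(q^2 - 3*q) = (q + 4)/q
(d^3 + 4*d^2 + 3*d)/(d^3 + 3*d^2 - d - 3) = d/(d - 1)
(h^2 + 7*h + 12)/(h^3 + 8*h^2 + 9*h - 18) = (h + 4)/(h^2 + 5*h - 6)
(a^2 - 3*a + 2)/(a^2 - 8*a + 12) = (a - 1)/(a - 6)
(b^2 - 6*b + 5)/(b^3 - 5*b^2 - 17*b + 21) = (b - 5)/(b^2 - 4*b - 21)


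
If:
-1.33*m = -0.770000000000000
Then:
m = 0.58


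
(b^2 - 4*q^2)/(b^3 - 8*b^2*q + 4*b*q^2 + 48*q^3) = (b - 2*q)/(b^2 - 10*b*q + 24*q^2)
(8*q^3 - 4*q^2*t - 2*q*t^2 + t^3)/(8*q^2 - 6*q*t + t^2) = (4*q^2 - t^2)/(4*q - t)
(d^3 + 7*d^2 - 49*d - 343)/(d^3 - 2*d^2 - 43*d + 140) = (d^2 - 49)/(d^2 - 9*d + 20)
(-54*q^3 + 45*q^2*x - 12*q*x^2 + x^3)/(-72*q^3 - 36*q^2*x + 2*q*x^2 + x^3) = (9*q^2 - 6*q*x + x^2)/(12*q^2 + 8*q*x + x^2)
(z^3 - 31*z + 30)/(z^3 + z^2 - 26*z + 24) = (z - 5)/(z - 4)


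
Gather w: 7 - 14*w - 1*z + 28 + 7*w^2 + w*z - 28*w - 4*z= 7*w^2 + w*(z - 42) - 5*z + 35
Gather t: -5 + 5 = 0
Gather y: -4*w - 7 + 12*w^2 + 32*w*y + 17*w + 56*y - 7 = 12*w^2 + 13*w + y*(32*w + 56) - 14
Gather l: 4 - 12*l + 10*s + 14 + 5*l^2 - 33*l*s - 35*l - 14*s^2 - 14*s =5*l^2 + l*(-33*s - 47) - 14*s^2 - 4*s + 18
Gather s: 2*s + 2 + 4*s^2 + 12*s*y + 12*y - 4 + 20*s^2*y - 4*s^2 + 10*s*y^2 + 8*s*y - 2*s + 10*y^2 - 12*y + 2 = 20*s^2*y + s*(10*y^2 + 20*y) + 10*y^2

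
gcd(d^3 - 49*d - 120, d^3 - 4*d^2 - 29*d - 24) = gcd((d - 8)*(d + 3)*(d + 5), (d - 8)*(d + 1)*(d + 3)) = d^2 - 5*d - 24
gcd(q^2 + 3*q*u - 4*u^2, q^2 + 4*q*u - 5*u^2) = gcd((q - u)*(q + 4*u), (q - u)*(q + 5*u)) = q - u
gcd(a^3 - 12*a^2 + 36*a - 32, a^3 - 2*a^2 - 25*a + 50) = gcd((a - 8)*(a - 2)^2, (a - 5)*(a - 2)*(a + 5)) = a - 2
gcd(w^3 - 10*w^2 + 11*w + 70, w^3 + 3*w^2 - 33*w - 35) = w - 5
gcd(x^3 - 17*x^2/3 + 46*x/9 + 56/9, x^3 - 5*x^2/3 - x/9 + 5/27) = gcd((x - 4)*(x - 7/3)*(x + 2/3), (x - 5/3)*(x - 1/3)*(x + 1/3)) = 1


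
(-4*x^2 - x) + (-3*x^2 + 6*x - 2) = -7*x^2 + 5*x - 2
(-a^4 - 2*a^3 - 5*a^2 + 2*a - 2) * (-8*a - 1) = 8*a^5 + 17*a^4 + 42*a^3 - 11*a^2 + 14*a + 2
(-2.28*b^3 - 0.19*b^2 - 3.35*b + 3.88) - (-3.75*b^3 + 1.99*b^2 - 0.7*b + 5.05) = 1.47*b^3 - 2.18*b^2 - 2.65*b - 1.17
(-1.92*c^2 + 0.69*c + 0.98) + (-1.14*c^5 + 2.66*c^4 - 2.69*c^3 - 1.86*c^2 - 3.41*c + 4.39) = -1.14*c^5 + 2.66*c^4 - 2.69*c^3 - 3.78*c^2 - 2.72*c + 5.37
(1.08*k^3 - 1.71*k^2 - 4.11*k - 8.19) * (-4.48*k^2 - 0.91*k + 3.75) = -4.8384*k^5 + 6.678*k^4 + 24.0189*k^3 + 34.0188*k^2 - 7.9596*k - 30.7125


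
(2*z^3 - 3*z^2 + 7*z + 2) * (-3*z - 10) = -6*z^4 - 11*z^3 + 9*z^2 - 76*z - 20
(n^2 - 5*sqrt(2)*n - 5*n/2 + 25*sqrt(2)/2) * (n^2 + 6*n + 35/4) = n^4 - 5*sqrt(2)*n^3 + 7*n^3/2 - 35*sqrt(2)*n^2/2 - 25*n^2/4 - 175*n/8 + 125*sqrt(2)*n/4 + 875*sqrt(2)/8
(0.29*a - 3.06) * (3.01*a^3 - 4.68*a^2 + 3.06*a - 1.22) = 0.8729*a^4 - 10.5678*a^3 + 15.2082*a^2 - 9.7174*a + 3.7332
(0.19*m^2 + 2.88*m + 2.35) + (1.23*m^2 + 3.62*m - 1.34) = 1.42*m^2 + 6.5*m + 1.01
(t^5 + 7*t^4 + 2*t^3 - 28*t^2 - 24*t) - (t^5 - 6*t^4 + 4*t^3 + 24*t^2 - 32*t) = 13*t^4 - 2*t^3 - 52*t^2 + 8*t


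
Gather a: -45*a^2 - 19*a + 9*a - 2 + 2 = -45*a^2 - 10*a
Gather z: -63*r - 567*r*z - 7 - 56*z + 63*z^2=-63*r + 63*z^2 + z*(-567*r - 56) - 7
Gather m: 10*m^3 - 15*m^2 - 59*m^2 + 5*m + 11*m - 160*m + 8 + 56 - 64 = 10*m^3 - 74*m^2 - 144*m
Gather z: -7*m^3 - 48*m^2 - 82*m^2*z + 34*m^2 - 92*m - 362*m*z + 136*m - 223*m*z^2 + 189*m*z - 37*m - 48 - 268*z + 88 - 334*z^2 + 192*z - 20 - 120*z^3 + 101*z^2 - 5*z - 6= -7*m^3 - 14*m^2 + 7*m - 120*z^3 + z^2*(-223*m - 233) + z*(-82*m^2 - 173*m - 81) + 14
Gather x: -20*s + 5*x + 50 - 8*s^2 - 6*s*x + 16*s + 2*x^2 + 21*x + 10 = -8*s^2 - 4*s + 2*x^2 + x*(26 - 6*s) + 60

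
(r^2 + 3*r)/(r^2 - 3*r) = (r + 3)/(r - 3)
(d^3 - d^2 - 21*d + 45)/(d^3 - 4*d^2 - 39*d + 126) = (d^2 + 2*d - 15)/(d^2 - d - 42)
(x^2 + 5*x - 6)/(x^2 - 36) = (x - 1)/(x - 6)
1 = 1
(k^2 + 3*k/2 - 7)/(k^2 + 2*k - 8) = (k + 7/2)/(k + 4)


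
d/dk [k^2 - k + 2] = 2*k - 1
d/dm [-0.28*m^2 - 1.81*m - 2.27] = -0.56*m - 1.81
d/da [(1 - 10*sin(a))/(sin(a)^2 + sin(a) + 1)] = (10*sin(a)^2 - 2*sin(a) - 11)*cos(a)/(sin(a)^2 + sin(a) + 1)^2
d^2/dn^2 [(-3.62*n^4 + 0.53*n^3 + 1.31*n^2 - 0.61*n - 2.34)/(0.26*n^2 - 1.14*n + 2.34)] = (-0.489424*n^6 + 6.437808*n^5 - 41.44176*n^4 + 155.93416*n^3 - 252.07416*n^2 + 23.800608*n + 7.856784)/(0.017576*n^6 - 0.231192*n^5 + 1.48824*n^4 - 5.643*n^3 + 13.39416*n^2 - 18.726552*n + 12.812904)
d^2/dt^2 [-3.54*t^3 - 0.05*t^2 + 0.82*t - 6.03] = -21.24*t - 0.1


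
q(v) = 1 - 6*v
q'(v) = -6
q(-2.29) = 14.74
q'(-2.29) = -6.00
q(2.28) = -12.68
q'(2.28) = -6.00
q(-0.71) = 5.26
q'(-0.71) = -6.00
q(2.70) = -15.20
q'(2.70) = -6.00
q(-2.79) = 17.74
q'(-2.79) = -6.00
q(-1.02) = 7.12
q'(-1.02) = -6.00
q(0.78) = -3.68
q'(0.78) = -6.00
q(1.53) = -8.18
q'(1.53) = -6.00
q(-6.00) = 37.00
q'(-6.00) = -6.00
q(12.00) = -71.00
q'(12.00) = -6.00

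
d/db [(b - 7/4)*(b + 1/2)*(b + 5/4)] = 3*b^2 - 39/16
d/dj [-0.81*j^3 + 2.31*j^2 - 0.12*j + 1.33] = -2.43*j^2 + 4.62*j - 0.12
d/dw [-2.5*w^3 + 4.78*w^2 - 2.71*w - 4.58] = -7.5*w^2 + 9.56*w - 2.71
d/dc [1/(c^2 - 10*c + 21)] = 2*(5 - c)/(c^2 - 10*c + 21)^2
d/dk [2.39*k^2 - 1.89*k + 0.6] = 4.78*k - 1.89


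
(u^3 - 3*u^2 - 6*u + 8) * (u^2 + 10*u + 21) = u^5 + 7*u^4 - 15*u^3 - 115*u^2 - 46*u + 168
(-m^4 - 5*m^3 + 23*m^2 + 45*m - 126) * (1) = -m^4 - 5*m^3 + 23*m^2 + 45*m - 126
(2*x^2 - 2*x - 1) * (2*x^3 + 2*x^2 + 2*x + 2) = 4*x^5 - 2*x^3 - 2*x^2 - 6*x - 2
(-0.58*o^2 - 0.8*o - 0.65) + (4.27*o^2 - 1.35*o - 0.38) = 3.69*o^2 - 2.15*o - 1.03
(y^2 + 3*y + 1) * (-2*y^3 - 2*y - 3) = -2*y^5 - 6*y^4 - 4*y^3 - 9*y^2 - 11*y - 3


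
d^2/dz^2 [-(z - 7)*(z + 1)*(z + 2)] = 8 - 6*z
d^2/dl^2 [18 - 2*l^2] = -4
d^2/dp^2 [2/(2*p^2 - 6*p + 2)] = 2*(-p^2 + 3*p + (2*p - 3)^2 - 1)/(p^2 - 3*p + 1)^3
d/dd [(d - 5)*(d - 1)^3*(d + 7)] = 5*d^4 - 4*d^3 - 114*d^2 + 220*d - 107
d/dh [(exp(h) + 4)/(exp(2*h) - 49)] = (-2*(exp(h) + 4)*exp(h) + exp(2*h) - 49)*exp(h)/(exp(2*h) - 49)^2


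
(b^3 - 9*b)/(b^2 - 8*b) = (b^2 - 9)/(b - 8)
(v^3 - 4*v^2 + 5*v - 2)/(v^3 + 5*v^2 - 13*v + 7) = (v - 2)/(v + 7)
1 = 1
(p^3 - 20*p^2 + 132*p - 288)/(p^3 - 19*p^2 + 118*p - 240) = (p - 6)/(p - 5)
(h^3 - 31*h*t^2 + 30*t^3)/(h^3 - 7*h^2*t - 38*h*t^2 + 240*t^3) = (-h + t)/(-h + 8*t)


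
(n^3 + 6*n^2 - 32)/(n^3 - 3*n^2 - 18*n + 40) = (n + 4)/(n - 5)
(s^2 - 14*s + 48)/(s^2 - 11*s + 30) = (s - 8)/(s - 5)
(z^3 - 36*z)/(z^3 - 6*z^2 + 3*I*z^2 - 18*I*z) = (z + 6)/(z + 3*I)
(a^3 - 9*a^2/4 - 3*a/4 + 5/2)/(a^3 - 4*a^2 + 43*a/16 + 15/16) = 4*(a^2 - a - 2)/(4*a^2 - 11*a - 3)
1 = 1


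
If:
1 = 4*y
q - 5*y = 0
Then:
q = 5/4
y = 1/4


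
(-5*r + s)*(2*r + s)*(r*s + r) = -10*r^3*s - 10*r^3 - 3*r^2*s^2 - 3*r^2*s + r*s^3 + r*s^2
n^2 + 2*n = n*(n + 2)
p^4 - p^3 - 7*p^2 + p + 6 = (p - 3)*(p - 1)*(p + 1)*(p + 2)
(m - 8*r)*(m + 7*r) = m^2 - m*r - 56*r^2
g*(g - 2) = g^2 - 2*g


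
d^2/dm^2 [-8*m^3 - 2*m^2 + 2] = -48*m - 4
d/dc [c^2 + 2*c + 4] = 2*c + 2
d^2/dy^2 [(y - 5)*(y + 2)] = 2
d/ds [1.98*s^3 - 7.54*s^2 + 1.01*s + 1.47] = 5.94*s^2 - 15.08*s + 1.01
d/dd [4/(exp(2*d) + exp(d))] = 4*(-2*exp(d) - 1)*exp(-d)/(exp(d) + 1)^2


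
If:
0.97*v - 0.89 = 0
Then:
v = 0.92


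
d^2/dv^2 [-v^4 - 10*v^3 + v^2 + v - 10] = -12*v^2 - 60*v + 2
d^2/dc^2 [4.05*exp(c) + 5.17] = 4.05*exp(c)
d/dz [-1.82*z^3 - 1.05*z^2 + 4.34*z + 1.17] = -5.46*z^2 - 2.1*z + 4.34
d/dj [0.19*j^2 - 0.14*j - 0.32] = 0.38*j - 0.14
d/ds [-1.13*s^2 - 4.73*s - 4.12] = -2.26*s - 4.73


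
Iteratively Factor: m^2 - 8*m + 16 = (m - 4)*(m - 4)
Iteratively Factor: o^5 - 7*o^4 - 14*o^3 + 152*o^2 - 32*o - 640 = (o + 2)*(o^4 - 9*o^3 + 4*o^2 + 144*o - 320) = (o + 2)*(o + 4)*(o^3 - 13*o^2 + 56*o - 80) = (o - 5)*(o + 2)*(o + 4)*(o^2 - 8*o + 16) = (o - 5)*(o - 4)*(o + 2)*(o + 4)*(o - 4)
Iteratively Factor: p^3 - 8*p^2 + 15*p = (p - 3)*(p^2 - 5*p) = (p - 5)*(p - 3)*(p)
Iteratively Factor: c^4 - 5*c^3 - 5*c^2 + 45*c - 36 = (c - 1)*(c^3 - 4*c^2 - 9*c + 36) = (c - 4)*(c - 1)*(c^2 - 9) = (c - 4)*(c - 3)*(c - 1)*(c + 3)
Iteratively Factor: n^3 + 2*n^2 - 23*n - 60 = (n - 5)*(n^2 + 7*n + 12) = (n - 5)*(n + 3)*(n + 4)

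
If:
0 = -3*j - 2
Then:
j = -2/3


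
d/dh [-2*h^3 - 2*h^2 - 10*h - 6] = -6*h^2 - 4*h - 10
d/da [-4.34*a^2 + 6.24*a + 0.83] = 6.24 - 8.68*a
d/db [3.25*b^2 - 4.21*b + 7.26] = 6.5*b - 4.21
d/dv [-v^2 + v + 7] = 1 - 2*v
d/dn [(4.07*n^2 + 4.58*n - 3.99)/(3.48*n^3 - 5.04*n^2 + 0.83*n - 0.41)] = (-14.1636*n^4 - 31.8768*n^3 + 68.1169*n^2 - 43.5566*n + 1.4339)/(12.1104*n^6 - 35.0784*n^5 + 31.1784*n^4 - 11.22*n^3 + 4.8217*n^2 - 0.6806*n + 0.1681)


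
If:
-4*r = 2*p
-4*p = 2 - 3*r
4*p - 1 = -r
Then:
No Solution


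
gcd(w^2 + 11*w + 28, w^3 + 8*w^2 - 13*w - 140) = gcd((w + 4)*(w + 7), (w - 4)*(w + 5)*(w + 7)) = w + 7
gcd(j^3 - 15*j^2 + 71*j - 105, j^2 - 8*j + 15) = j^2 - 8*j + 15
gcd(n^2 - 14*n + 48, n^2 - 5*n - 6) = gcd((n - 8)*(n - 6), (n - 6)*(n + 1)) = n - 6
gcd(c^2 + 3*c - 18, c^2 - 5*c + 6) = c - 3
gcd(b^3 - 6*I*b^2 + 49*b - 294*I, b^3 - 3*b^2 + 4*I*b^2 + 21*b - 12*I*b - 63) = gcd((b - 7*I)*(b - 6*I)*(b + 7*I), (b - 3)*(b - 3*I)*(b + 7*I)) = b + 7*I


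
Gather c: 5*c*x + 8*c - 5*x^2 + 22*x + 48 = c*(5*x + 8) - 5*x^2 + 22*x + 48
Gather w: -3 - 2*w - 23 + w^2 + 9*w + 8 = w^2 + 7*w - 18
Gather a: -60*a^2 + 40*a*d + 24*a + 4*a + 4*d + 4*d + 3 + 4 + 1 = -60*a^2 + a*(40*d + 28) + 8*d + 8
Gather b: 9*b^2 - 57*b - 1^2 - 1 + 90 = 9*b^2 - 57*b + 88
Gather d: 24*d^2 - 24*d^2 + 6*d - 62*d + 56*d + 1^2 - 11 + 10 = 0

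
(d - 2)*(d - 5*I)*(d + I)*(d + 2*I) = d^4 - 2*d^3 - 2*I*d^3 + 13*d^2 + 4*I*d^2 - 26*d + 10*I*d - 20*I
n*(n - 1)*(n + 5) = n^3 + 4*n^2 - 5*n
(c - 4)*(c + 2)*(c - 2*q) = c^3 - 2*c^2*q - 2*c^2 + 4*c*q - 8*c + 16*q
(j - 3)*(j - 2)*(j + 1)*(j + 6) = j^4 + 2*j^3 - 23*j^2 + 12*j + 36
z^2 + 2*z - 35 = (z - 5)*(z + 7)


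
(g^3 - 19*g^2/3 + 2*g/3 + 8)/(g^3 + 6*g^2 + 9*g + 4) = (g^2 - 22*g/3 + 8)/(g^2 + 5*g + 4)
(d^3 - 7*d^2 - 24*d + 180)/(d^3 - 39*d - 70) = (d^2 - 12*d + 36)/(d^2 - 5*d - 14)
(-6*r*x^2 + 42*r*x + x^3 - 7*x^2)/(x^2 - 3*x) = (-6*r*x + 42*r + x^2 - 7*x)/(x - 3)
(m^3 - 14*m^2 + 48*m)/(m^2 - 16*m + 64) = m*(m - 6)/(m - 8)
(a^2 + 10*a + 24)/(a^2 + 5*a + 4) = (a + 6)/(a + 1)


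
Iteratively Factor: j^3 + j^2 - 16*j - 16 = (j + 1)*(j^2 - 16) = (j - 4)*(j + 1)*(j + 4)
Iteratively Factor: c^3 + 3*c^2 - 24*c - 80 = (c - 5)*(c^2 + 8*c + 16) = (c - 5)*(c + 4)*(c + 4)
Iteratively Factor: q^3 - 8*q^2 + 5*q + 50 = (q - 5)*(q^2 - 3*q - 10) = (q - 5)*(q + 2)*(q - 5)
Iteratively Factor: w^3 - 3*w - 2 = (w + 1)*(w^2 - w - 2) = (w - 2)*(w + 1)*(w + 1)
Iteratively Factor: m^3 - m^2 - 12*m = (m + 3)*(m^2 - 4*m) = m*(m + 3)*(m - 4)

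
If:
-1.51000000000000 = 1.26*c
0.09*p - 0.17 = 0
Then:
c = -1.20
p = 1.89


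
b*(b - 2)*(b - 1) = b^3 - 3*b^2 + 2*b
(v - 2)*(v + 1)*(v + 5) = v^3 + 4*v^2 - 7*v - 10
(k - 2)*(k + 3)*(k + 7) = k^3 + 8*k^2 + k - 42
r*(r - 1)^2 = r^3 - 2*r^2 + r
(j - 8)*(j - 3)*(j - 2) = j^3 - 13*j^2 + 46*j - 48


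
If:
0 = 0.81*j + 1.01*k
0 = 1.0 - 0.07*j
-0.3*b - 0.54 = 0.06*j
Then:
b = -4.66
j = 14.29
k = -11.46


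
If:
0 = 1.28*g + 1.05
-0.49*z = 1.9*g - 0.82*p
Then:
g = -0.82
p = 0.597560975609756*z - 1.90072408536585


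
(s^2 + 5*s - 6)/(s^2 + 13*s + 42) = (s - 1)/(s + 7)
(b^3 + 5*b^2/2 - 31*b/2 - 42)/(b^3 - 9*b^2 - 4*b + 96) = (b + 7/2)/(b - 8)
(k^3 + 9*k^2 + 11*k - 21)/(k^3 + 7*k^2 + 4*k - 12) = (k^2 + 10*k + 21)/(k^2 + 8*k + 12)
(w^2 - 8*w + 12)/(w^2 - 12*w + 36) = (w - 2)/(w - 6)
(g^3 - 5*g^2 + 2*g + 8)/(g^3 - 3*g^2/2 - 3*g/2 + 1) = 2*(g - 4)/(2*g - 1)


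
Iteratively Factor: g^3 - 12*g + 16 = (g - 2)*(g^2 + 2*g - 8) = (g - 2)^2*(g + 4)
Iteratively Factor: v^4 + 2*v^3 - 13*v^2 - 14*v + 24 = (v + 2)*(v^3 - 13*v + 12) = (v - 1)*(v + 2)*(v^2 + v - 12) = (v - 1)*(v + 2)*(v + 4)*(v - 3)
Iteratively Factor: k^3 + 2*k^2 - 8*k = (k)*(k^2 + 2*k - 8) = k*(k + 4)*(k - 2)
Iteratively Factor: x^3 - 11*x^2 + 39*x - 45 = (x - 5)*(x^2 - 6*x + 9) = (x - 5)*(x - 3)*(x - 3)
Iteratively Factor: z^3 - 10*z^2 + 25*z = (z - 5)*(z^2 - 5*z) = (z - 5)^2*(z)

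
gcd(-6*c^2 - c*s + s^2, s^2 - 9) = 1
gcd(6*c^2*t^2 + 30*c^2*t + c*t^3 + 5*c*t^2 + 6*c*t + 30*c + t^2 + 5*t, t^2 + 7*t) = 1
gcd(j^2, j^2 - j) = j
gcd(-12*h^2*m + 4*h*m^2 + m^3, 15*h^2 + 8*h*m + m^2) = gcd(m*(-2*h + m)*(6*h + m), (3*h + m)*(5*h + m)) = 1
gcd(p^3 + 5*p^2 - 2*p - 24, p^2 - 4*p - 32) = p + 4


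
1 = 1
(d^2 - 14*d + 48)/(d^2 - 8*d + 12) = (d - 8)/(d - 2)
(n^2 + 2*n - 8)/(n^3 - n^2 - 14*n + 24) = 1/(n - 3)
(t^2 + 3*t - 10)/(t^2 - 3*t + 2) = (t + 5)/(t - 1)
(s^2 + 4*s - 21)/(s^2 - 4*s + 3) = (s + 7)/(s - 1)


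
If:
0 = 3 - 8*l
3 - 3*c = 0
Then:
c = 1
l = 3/8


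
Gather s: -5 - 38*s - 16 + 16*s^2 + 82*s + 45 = 16*s^2 + 44*s + 24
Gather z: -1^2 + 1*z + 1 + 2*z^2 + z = 2*z^2 + 2*z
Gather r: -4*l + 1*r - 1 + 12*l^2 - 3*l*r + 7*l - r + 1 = 12*l^2 - 3*l*r + 3*l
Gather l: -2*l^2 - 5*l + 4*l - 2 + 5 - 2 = -2*l^2 - l + 1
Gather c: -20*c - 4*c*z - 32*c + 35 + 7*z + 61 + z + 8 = c*(-4*z - 52) + 8*z + 104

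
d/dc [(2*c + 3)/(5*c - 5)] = -1/(c - 1)^2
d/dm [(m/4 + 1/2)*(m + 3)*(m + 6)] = 3*m^2/4 + 11*m/2 + 9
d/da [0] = 0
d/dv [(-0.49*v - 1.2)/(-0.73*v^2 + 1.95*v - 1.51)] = (-0.3577*v^2 - 1.752*v + 3.0799)/(0.5329*v^4 - 2.847*v^3 + 6.0071*v^2 - 5.889*v + 2.2801)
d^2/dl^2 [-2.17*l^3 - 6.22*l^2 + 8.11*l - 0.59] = -13.02*l - 12.44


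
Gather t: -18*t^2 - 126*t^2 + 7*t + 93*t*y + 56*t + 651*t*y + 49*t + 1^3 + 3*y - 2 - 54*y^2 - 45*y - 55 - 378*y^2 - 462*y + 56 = -144*t^2 + t*(744*y + 112) - 432*y^2 - 504*y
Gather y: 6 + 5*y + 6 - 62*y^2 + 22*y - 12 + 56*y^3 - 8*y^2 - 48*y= 56*y^3 - 70*y^2 - 21*y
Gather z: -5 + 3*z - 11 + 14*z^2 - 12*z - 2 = 14*z^2 - 9*z - 18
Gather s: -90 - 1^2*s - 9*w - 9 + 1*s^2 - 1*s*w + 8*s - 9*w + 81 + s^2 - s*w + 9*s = 2*s^2 + s*(16 - 2*w) - 18*w - 18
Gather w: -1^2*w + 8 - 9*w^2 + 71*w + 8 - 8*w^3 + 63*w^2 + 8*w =-8*w^3 + 54*w^2 + 78*w + 16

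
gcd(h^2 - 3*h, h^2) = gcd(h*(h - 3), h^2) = h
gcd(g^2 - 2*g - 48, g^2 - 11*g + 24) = g - 8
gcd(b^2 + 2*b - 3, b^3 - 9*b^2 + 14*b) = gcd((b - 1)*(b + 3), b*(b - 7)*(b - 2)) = 1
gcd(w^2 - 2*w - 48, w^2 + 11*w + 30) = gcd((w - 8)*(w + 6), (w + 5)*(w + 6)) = w + 6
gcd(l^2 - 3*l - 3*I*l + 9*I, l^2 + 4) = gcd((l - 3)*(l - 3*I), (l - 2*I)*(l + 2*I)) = 1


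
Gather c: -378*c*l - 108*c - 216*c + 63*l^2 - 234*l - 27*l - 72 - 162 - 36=c*(-378*l - 324) + 63*l^2 - 261*l - 270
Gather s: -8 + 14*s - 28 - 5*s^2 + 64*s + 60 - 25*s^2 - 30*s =-30*s^2 + 48*s + 24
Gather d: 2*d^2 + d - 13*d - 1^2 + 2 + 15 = 2*d^2 - 12*d + 16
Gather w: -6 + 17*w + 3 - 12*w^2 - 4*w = -12*w^2 + 13*w - 3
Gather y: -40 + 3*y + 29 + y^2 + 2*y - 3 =y^2 + 5*y - 14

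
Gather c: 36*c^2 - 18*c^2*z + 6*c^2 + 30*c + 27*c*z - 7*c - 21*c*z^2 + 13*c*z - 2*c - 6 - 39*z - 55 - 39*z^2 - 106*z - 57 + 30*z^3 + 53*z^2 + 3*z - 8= c^2*(42 - 18*z) + c*(-21*z^2 + 40*z + 21) + 30*z^3 + 14*z^2 - 142*z - 126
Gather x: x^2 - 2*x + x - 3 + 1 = x^2 - x - 2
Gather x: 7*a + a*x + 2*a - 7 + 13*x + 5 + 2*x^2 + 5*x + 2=9*a + 2*x^2 + x*(a + 18)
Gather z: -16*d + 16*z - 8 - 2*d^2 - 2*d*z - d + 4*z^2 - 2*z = -2*d^2 - 17*d + 4*z^2 + z*(14 - 2*d) - 8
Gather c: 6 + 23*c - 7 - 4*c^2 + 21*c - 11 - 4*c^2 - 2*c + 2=-8*c^2 + 42*c - 10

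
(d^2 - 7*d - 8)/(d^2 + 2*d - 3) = (d^2 - 7*d - 8)/(d^2 + 2*d - 3)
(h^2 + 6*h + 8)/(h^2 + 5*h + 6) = (h + 4)/(h + 3)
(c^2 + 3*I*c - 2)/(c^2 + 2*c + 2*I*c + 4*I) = (c + I)/(c + 2)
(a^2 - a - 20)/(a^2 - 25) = (a + 4)/(a + 5)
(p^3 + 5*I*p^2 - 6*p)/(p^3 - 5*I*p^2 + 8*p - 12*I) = p*(p + 3*I)/(p^2 - 7*I*p - 6)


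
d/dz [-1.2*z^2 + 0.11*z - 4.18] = 0.11 - 2.4*z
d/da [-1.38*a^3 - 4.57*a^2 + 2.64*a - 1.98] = -4.14*a^2 - 9.14*a + 2.64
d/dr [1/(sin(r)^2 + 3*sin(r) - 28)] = -(2*sin(r) + 3)*cos(r)/(sin(r)^2 + 3*sin(r) - 28)^2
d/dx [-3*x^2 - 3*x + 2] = -6*x - 3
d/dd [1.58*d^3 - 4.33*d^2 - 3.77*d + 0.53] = 4.74*d^2 - 8.66*d - 3.77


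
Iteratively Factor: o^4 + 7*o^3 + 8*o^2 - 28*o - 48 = (o + 3)*(o^3 + 4*o^2 - 4*o - 16) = (o + 2)*(o + 3)*(o^2 + 2*o - 8) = (o - 2)*(o + 2)*(o + 3)*(o + 4)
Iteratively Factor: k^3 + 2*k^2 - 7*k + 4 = (k - 1)*(k^2 + 3*k - 4) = (k - 1)*(k + 4)*(k - 1)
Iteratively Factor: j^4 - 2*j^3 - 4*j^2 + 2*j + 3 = (j + 1)*(j^3 - 3*j^2 - j + 3) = (j - 1)*(j + 1)*(j^2 - 2*j - 3) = (j - 1)*(j + 1)^2*(j - 3)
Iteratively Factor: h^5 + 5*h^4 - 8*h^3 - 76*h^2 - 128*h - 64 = (h + 4)*(h^4 + h^3 - 12*h^2 - 28*h - 16) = (h + 2)*(h + 4)*(h^3 - h^2 - 10*h - 8) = (h - 4)*(h + 2)*(h + 4)*(h^2 + 3*h + 2) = (h - 4)*(h + 1)*(h + 2)*(h + 4)*(h + 2)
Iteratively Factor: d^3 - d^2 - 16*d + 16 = (d - 1)*(d^2 - 16) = (d - 1)*(d + 4)*(d - 4)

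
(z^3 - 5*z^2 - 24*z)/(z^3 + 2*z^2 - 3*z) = (z - 8)/(z - 1)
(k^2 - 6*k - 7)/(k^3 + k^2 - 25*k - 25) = (k - 7)/(k^2 - 25)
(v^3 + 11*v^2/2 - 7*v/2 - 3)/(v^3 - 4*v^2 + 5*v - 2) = (v^2 + 13*v/2 + 3)/(v^2 - 3*v + 2)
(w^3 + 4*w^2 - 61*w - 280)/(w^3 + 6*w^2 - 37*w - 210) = (w - 8)/(w - 6)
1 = 1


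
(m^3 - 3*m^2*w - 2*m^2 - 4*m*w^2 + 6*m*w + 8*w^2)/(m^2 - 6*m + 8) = (m^2 - 3*m*w - 4*w^2)/(m - 4)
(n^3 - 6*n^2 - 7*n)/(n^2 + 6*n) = (n^2 - 6*n - 7)/(n + 6)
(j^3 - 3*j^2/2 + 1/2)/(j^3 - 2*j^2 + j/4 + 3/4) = 2*(j - 1)/(2*j - 3)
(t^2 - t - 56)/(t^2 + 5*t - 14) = (t - 8)/(t - 2)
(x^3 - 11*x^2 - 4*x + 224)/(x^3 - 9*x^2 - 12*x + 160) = (x - 7)/(x - 5)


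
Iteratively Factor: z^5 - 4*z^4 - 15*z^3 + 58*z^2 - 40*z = (z - 2)*(z^4 - 2*z^3 - 19*z^2 + 20*z) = (z - 2)*(z - 1)*(z^3 - z^2 - 20*z) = z*(z - 2)*(z - 1)*(z^2 - z - 20) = z*(z - 2)*(z - 1)*(z + 4)*(z - 5)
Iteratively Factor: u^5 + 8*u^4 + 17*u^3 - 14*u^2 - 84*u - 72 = (u - 2)*(u^4 + 10*u^3 + 37*u^2 + 60*u + 36) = (u - 2)*(u + 2)*(u^3 + 8*u^2 + 21*u + 18) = (u - 2)*(u + 2)^2*(u^2 + 6*u + 9) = (u - 2)*(u + 2)^2*(u + 3)*(u + 3)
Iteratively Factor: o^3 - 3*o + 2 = (o + 2)*(o^2 - 2*o + 1) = (o - 1)*(o + 2)*(o - 1)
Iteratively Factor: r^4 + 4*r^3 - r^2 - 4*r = (r + 1)*(r^3 + 3*r^2 - 4*r) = (r + 1)*(r + 4)*(r^2 - r) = (r - 1)*(r + 1)*(r + 4)*(r)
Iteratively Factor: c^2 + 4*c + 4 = (c + 2)*(c + 2)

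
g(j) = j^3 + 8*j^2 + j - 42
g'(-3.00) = -20.00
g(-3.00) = 0.00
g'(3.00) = 76.00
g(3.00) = 60.00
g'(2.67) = 65.11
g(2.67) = 36.74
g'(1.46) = 30.75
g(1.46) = -20.38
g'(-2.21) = -19.71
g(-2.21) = -15.93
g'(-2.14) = -19.50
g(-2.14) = -17.30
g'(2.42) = 57.29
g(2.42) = 21.44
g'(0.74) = 14.48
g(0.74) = -36.47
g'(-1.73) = -17.70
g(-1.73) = -24.96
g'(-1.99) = -18.96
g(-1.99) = -20.19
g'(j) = 3*j^2 + 16*j + 1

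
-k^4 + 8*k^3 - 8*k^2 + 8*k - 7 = (k - 7)*(k + I)*(I*k + 1)*(I*k - I)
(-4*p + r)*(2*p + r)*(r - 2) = -8*p^2*r + 16*p^2 - 2*p*r^2 + 4*p*r + r^3 - 2*r^2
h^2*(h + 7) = h^3 + 7*h^2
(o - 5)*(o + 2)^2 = o^3 - o^2 - 16*o - 20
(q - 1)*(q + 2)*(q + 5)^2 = q^4 + 11*q^3 + 33*q^2 + 5*q - 50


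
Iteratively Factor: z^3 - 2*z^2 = (z)*(z^2 - 2*z) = z*(z - 2)*(z)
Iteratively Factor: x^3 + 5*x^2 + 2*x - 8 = (x + 2)*(x^2 + 3*x - 4) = (x - 1)*(x + 2)*(x + 4)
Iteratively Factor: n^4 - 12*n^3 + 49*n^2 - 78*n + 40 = (n - 1)*(n^3 - 11*n^2 + 38*n - 40) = (n - 5)*(n - 1)*(n^2 - 6*n + 8) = (n - 5)*(n - 4)*(n - 1)*(n - 2)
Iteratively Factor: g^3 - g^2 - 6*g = (g + 2)*(g^2 - 3*g) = g*(g + 2)*(g - 3)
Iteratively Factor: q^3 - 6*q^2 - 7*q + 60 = (q + 3)*(q^2 - 9*q + 20) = (q - 5)*(q + 3)*(q - 4)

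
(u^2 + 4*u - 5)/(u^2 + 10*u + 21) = (u^2 + 4*u - 5)/(u^2 + 10*u + 21)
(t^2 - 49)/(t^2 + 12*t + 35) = (t - 7)/(t + 5)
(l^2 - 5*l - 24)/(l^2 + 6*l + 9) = (l - 8)/(l + 3)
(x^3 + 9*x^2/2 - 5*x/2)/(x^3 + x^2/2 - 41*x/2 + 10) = x/(x - 4)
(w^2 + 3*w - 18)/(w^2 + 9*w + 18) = (w - 3)/(w + 3)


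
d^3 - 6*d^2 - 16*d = d*(d - 8)*(d + 2)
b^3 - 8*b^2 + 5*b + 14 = (b - 7)*(b - 2)*(b + 1)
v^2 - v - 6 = (v - 3)*(v + 2)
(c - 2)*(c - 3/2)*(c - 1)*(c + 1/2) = c^4 - 4*c^3 + 17*c^2/4 + c/4 - 3/2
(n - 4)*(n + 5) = n^2 + n - 20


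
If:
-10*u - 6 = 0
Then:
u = -3/5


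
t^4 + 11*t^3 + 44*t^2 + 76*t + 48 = (t + 2)^2*(t + 3)*(t + 4)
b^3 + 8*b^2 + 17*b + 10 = (b + 1)*(b + 2)*(b + 5)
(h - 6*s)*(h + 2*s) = h^2 - 4*h*s - 12*s^2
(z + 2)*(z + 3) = z^2 + 5*z + 6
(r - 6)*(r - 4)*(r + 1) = r^3 - 9*r^2 + 14*r + 24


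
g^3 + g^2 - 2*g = g*(g - 1)*(g + 2)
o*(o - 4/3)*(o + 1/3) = o^3 - o^2 - 4*o/9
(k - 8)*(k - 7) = k^2 - 15*k + 56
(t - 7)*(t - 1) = t^2 - 8*t + 7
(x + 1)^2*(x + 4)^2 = x^4 + 10*x^3 + 33*x^2 + 40*x + 16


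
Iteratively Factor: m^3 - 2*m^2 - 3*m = (m - 3)*(m^2 + m) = (m - 3)*(m + 1)*(m)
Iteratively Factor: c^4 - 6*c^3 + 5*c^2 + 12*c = (c + 1)*(c^3 - 7*c^2 + 12*c) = c*(c + 1)*(c^2 - 7*c + 12) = c*(c - 4)*(c + 1)*(c - 3)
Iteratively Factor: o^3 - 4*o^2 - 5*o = (o + 1)*(o^2 - 5*o) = (o - 5)*(o + 1)*(o)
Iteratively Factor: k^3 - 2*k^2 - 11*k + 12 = (k - 4)*(k^2 + 2*k - 3) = (k - 4)*(k - 1)*(k + 3)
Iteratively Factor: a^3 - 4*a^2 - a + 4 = (a - 1)*(a^2 - 3*a - 4) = (a - 4)*(a - 1)*(a + 1)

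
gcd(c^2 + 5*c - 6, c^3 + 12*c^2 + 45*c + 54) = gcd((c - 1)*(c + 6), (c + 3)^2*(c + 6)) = c + 6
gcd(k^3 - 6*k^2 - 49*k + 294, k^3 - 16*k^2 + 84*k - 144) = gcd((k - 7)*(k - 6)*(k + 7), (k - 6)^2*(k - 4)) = k - 6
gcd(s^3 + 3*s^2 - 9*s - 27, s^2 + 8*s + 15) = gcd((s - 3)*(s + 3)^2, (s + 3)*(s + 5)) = s + 3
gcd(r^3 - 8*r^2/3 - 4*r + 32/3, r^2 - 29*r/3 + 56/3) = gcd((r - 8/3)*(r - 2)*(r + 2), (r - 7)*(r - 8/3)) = r - 8/3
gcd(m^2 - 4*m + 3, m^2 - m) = m - 1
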